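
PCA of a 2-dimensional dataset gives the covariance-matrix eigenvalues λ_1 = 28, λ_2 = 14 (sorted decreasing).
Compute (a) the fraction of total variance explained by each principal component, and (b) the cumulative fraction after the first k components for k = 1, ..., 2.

Step 1 — total variance = trace(Sigma) = Σ λ_i = 28 + 14 = 42.

Step 2 — fraction explained by component i = λ_i / Σ λ:
  PC1: 28/42 = 0.6667
  PC2: 14/42 = 0.3333

Step 3 — cumulative fraction after k components = (λ_1 + ... + λ_k) / Σ λ:
  k = 1: 28/42 = 0.6667
  k = 2: (28 + 14)/42 = 42/42 = 1

Summary (fraction, with percent):

explained: PC1 0.6667 (66.67%), PC2 0.3333 (33.33%);  cumulative: 0.6667, 1


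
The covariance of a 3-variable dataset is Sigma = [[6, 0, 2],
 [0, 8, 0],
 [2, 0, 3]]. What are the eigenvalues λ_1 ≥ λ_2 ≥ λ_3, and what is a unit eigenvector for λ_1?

Step 1 — characteristic polynomial p(λ) = det(λI - Sigma) = λ³ - tr·λ² + c_1·λ - det, where tr = trace, c_1 = sum of the principal 2×2 minors, det = det(Sigma):
  tr = 6 + 8 + 3 = 17,
  c_1 = (6·8 - (0)²) + (6·3 - (2)²) + (8·3 - (0)²) = 48 + 14 + 24 = 86,
  det = 6·(8·3 - (0)²) - (0)·((0)·3 - (0)·(2)) + (2)·((0)·(0) - 8·(2)) = 6·(24) - (0)·(0) + (2)·(-16) = 112.
  So p(λ) = λ³ - 17λ² + 86λ - 112.
Step 2 — look for an integer root (rational root theorem: any rational root is an integer divisor of 112). Testing λ = 2:
  p(2) = 8 - 68 + 172 - 112 = 0  ✓
  Dividing out (λ - 2): p(λ) = (λ - 2)(λ² - 15λ + 56).
Step 3 — remaining eigenvalues from the quadratic λ² - 15λ + 56 = 0:
  Δ = 15² - 4·56 = 225 - 224 = 1,  λ = (15 ± √1)/2 = (15 ± 1)/2 = 8 or 7.
  Sorted: λ_1 = 8,  λ_2 = 7,  λ_3 = 2  (check: sum = 17 = tr ✓).

Step 4 — unit eigenvector for λ_1 = 8: v spans the null space of (Sigma - λ_1 I), whose rows are
  r_1 = (-2, 0, 2),  r_2 = (0, 0, 0),  r_3 = (2, 0, -5).
  v is orthogonal to every row, so take v ∝ r_1 × r_3 = ((0)·(-5) - (2)·(0), (2)·(2) - (-2)·(-5), (-2)·(0) - (0)·(2)) = (0, -6, 0).
  Rescale (divide by 6; multiply by -1 so the first nonzero entry is positive): u = (0, 1, 0).
  ||u|| = √((0)² + (1)² + (0)²) = √(1) = 1,  v_1 = u/||u|| ≈ (0, 1, 0) (||v_1|| = 1).

λ_1 = 8,  λ_2 = 7,  λ_3 = 2;  v_1 ≈ (0, 1, 0)


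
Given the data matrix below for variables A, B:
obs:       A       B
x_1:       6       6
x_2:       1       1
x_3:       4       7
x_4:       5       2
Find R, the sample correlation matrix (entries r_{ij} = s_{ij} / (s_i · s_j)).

Step 1 — column means:
  mean(A) = (6 + 1 + 4 + 5) / 4 = 16/4 = 4
  mean(B) = (6 + 1 + 7 + 2) / 4 = 16/4 = 4

Step 2 — sample variances and covariances s[i,j] = (1/(n-1)) · Σ_k (x_{k,i} - mean_i) · (x_{k,j} - mean_j), with n-1 = 3:
  s[A,A] = ((2)·(2) + (-3)·(-3) + (0)·(0) + (1)·(1)) / 3 = 14/3 = 4.6667
  s[A,B] = ((2)·(2) + (-3)·(-3) + (0)·(3) + (1)·(-2)) / 3 = 11/3 = 3.6667
  s[B,B] = ((2)·(2) + (-3)·(-3) + (3)·(3) + (-2)·(-2)) / 3 = 26/3 = 8.6667
  Sample standard deviations s_i = √(s[i,i]):
  s(A) = √(4.6667) = 2.1602
  s(B) = √(8.6667) = 2.9439

Step 3 — r_{ij} = s_{ij} / (s_i · s_j):
  r[A,A] = 1 (diagonal).
  r[A,B] = 3.6667 / (2.1602 · 2.9439) = 3.6667 / 6.3596 = 0.5766
  r[B,B] = 1 (diagonal).

R is symmetric with unit diagonal. Assembling:

R = [[1, 0.5766],
 [0.5766, 1]]


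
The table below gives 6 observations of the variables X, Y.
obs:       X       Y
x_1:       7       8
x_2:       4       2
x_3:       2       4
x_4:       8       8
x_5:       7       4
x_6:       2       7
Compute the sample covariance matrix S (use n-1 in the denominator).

Step 1 — column means:
  mean(X) = (7 + 4 + 2 + 8 + 7 + 2) / 6 = 30/6 = 5
  mean(Y) = (8 + 2 + 4 + 8 + 4 + 7) / 6 = 33/6 = 5.5

Step 2 — sample covariance S[i,j] = (1/(n-1)) · Σ_k (x_{k,i} - mean_i) · (x_{k,j} - mean_j), with n-1 = 5.
  S[X,X] = ((2)·(2) + (-1)·(-1) + (-3)·(-3) + (3)·(3) + (2)·(2) + (-3)·(-3)) / 5 = 36/5 = 7.2
  S[X,Y] = ((2)·(2.5) + (-1)·(-3.5) + (-3)·(-1.5) + (3)·(2.5) + (2)·(-1.5) + (-3)·(1.5)) / 5 = 13/5 = 2.6
  S[Y,Y] = ((2.5)·(2.5) + (-3.5)·(-3.5) + (-1.5)·(-1.5) + (2.5)·(2.5) + (-1.5)·(-1.5) + (1.5)·(1.5)) / 5 = 31.5/5 = 6.3

S is symmetric (S[j,i] = S[i,j]). Assembling:

S = [[7.2, 2.6],
 [2.6, 6.3]]


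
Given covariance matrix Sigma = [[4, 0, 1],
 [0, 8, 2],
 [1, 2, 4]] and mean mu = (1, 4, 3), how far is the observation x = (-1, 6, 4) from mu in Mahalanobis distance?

Step 1 — centre the observation: (x - mu) = (-2, 2, 1).

Step 2 — invert Sigma (cofactor / det for 3×3, or solve directly):
  Sigma^{-1} = [[0.2692, 0.0192, -0.0769],
 [0.0192, 0.1442, -0.0769],
 [-0.0769, -0.0769, 0.3077]].

Step 3 — form the quadratic (x - mu)^T · Sigma^{-1} · (x - mu):
  Sigma^{-1} · (x - mu) = (-0.5769, 0.1731, 0.3077).
  (x - mu)^T · [Sigma^{-1} · (x - mu)] = (-2)·(-0.5769) + (2)·(0.1731) + (1)·(0.3077) = 1.8077.

Step 4 — take square root: d = √(1.8077) ≈ 1.3445.

d(x, mu) = √(1.8077) ≈ 1.3445


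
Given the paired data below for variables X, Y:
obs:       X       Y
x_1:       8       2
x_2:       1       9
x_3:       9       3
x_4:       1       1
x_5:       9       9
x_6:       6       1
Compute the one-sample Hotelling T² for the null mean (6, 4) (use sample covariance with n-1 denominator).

Step 1 — sample mean vector:
  mean(X) = (8 + 1 + 9 + 1 + 9 + 6) / 6 = 34/6 = 5.6667
  mean(Y) = (2 + 9 + 3 + 1 + 9 + 1) / 6 = 25/6 = 4.1667
  x̄ = (5.6667, 4.1667),  deviation x̄ - mu_0 = (5.6667, 4.1667) - (6, 4) = (-0.3333, 0.1667).

Step 2 — sample covariance matrix, S[i,j] = (1/(n-1)) · Σ_k (x_{k,i} - mean_i) · (x_{k,j} - mean_j), divisor n-1 = 5:
  S[X,X] = ((2.3333)·(2.3333) + (-4.6667)·(-4.6667) + (3.3333)·(3.3333) + (-4.6667)·(-4.6667) + (3.3333)·(3.3333) + (0.3333)·(0.3333)) / 5 = 71.3333/5 = 14.2667
  S[X,Y] = ((2.3333)·(-2.1667) + (-4.6667)·(4.8333) + (3.3333)·(-1.1667) + (-4.6667)·(-3.1667) + (3.3333)·(4.8333) + (0.3333)·(-3.1667)) / 5 = -1.6667/5 = -0.3333
  S[Y,Y] = ((-2.1667)·(-2.1667) + (4.8333)·(4.8333) + (-1.1667)·(-1.1667) + (-3.1667)·(-3.1667) + (4.8333)·(4.8333) + (-3.1667)·(-3.1667)) / 5 = 72.8333/5 = 14.5667
  S = [[14.2667, -0.3333],
 [-0.3333, 14.5667]].

Step 3 — invert S. det(S) = 14.2667·14.5667 - (-0.3333)² = 207.7067.
  S^{-1} = (1/det) · [[d, -b], [-b, a]] = [[0.0701, 0.0016],
 [0.0016, 0.0687]].

Step 4 — quadratic form (x̄ - mu_0)^T · S^{-1} · (x̄ - mu_0):
  S^{-1} · (x̄ - mu_0) = (-0.0231, 0.0109),
  (x̄ - mu_0)^T · [...] = (-0.3333)·(-0.0231) + (0.1667)·(0.0109) = 0.0095.

Step 5 — scale by n: T² = 6 · 0.0095 = 0.0571.

T² ≈ 0.0571


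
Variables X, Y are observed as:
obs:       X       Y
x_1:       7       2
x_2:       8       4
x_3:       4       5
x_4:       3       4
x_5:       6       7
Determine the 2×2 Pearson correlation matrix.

Step 1 — column means:
  mean(X) = (7 + 8 + 4 + 3 + 6) / 5 = 28/5 = 5.6
  mean(Y) = (2 + 4 + 5 + 4 + 7) / 5 = 22/5 = 4.4

Step 2 — sample variances and covariances s[i,j] = (1/(n-1)) · Σ_k (x_{k,i} - mean_i) · (x_{k,j} - mean_j), with n-1 = 4:
  s[X,X] = ((1.4)·(1.4) + (2.4)·(2.4) + (-1.6)·(-1.6) + (-2.6)·(-2.6) + (0.4)·(0.4)) / 4 = 17.2/4 = 4.3
  s[X,Y] = ((1.4)·(-2.4) + (2.4)·(-0.4) + (-1.6)·(0.6) + (-2.6)·(-0.4) + (0.4)·(2.6)) / 4 = -3.2/4 = -0.8
  s[Y,Y] = ((-2.4)·(-2.4) + (-0.4)·(-0.4) + (0.6)·(0.6) + (-0.4)·(-0.4) + (2.6)·(2.6)) / 4 = 13.2/4 = 3.3
  Sample standard deviations s_i = √(s[i,i]):
  s(X) = √(4.3) = 2.0736
  s(Y) = √(3.3) = 1.8166

Step 3 — r_{ij} = s_{ij} / (s_i · s_j):
  r[X,X] = 1 (diagonal).
  r[X,Y] = -0.8 / (2.0736 · 1.8166) = -0.8 / 3.767 = -0.2124
  r[Y,Y] = 1 (diagonal).

R is symmetric with unit diagonal. Assembling:

R = [[1, -0.2124],
 [-0.2124, 1]]


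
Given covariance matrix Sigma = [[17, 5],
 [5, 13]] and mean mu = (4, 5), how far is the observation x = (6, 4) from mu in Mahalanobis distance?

Step 1 — centre the observation: (x - mu) = (2, -1).

Step 2 — invert Sigma. det(Sigma) = 17·13 - (5)² = 196.
  Sigma^{-1} = (1/det) · [[d, -b], [-b, a]] = [[0.0663, -0.0255],
 [-0.0255, 0.0867]].

Step 3 — form the quadratic (x - mu)^T · Sigma^{-1} · (x - mu):
  Sigma^{-1} · (x - mu) = (0.1582, -0.1378).
  (x - mu)^T · [Sigma^{-1} · (x - mu)] = (2)·(0.1582) + (-1)·(-0.1378) = 0.4541.

Step 4 — take square root: d = √(0.4541) ≈ 0.6739.

d(x, mu) = √(0.4541) ≈ 0.6739


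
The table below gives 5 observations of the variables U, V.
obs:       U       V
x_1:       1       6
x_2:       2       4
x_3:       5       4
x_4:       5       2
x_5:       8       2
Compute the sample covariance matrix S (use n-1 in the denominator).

Step 1 — column means:
  mean(U) = (1 + 2 + 5 + 5 + 8) / 5 = 21/5 = 4.2
  mean(V) = (6 + 4 + 4 + 2 + 2) / 5 = 18/5 = 3.6

Step 2 — sample covariance S[i,j] = (1/(n-1)) · Σ_k (x_{k,i} - mean_i) · (x_{k,j} - mean_j), with n-1 = 4.
  S[U,U] = ((-3.2)·(-3.2) + (-2.2)·(-2.2) + (0.8)·(0.8) + (0.8)·(0.8) + (3.8)·(3.8)) / 4 = 30.8/4 = 7.7
  S[U,V] = ((-3.2)·(2.4) + (-2.2)·(0.4) + (0.8)·(0.4) + (0.8)·(-1.6) + (3.8)·(-1.6)) / 4 = -15.6/4 = -3.9
  S[V,V] = ((2.4)·(2.4) + (0.4)·(0.4) + (0.4)·(0.4) + (-1.6)·(-1.6) + (-1.6)·(-1.6)) / 4 = 11.2/4 = 2.8

S is symmetric (S[j,i] = S[i,j]). Assembling:

S = [[7.7, -3.9],
 [-3.9, 2.8]]


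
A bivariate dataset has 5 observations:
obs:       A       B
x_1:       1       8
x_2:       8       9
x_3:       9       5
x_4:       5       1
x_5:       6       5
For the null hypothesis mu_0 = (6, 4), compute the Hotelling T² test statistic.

Step 1 — sample mean vector:
  mean(A) = (1 + 8 + 9 + 5 + 6) / 5 = 29/5 = 5.8
  mean(B) = (8 + 9 + 5 + 1 + 5) / 5 = 28/5 = 5.6
  x̄ = (5.8, 5.6),  deviation x̄ - mu_0 = (5.8, 5.6) - (6, 4) = (-0.2, 1.6).

Step 2 — sample covariance matrix, S[i,j] = (1/(n-1)) · Σ_k (x_{k,i} - mean_i) · (x_{k,j} - mean_j), divisor n-1 = 4:
  S[A,A] = ((-4.8)·(-4.8) + (2.2)·(2.2) + (3.2)·(3.2) + (-0.8)·(-0.8) + (0.2)·(0.2)) / 4 = 38.8/4 = 9.7
  S[A,B] = ((-4.8)·(2.4) + (2.2)·(3.4) + (3.2)·(-0.6) + (-0.8)·(-4.6) + (0.2)·(-0.6)) / 4 = -2.4/4 = -0.6
  S[B,B] = ((2.4)·(2.4) + (3.4)·(3.4) + (-0.6)·(-0.6) + (-4.6)·(-4.6) + (-0.6)·(-0.6)) / 4 = 39.2/4 = 9.8
  S = [[9.7, -0.6],
 [-0.6, 9.8]].

Step 3 — invert S. det(S) = 9.7·9.8 - (-0.6)² = 94.7.
  S^{-1} = (1/det) · [[d, -b], [-b, a]] = [[0.1035, 0.0063],
 [0.0063, 0.1024]].

Step 4 — quadratic form (x̄ - mu_0)^T · S^{-1} · (x̄ - mu_0):
  S^{-1} · (x̄ - mu_0) = (-0.0106, 0.1626),
  (x̄ - mu_0)^T · [...] = (-0.2)·(-0.0106) + (1.6)·(0.1626) = 0.2623.

Step 5 — scale by n: T² = 5 · 0.2623 = 1.3115.

T² ≈ 1.3115


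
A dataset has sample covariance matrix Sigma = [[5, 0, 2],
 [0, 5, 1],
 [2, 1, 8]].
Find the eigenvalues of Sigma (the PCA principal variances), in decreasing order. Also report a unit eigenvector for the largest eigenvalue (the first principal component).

Step 1 — characteristic polynomial p(λ) = det(λI - Sigma) = λ³ - tr·λ² + c_1·λ - det, where tr = trace, c_1 = sum of the principal 2×2 minors, det = det(Sigma):
  tr = 5 + 5 + 8 = 18,
  c_1 = (5·5 - (0)²) + (5·8 - (2)²) + (5·8 - (1)²) = 25 + 36 + 39 = 100,
  det = 5·(5·8 - (1)²) - (0)·((0)·8 - (1)·(2)) + (2)·((0)·(1) - 5·(2)) = 5·(39) - (0)·(-2) + (2)·(-10) = 175.
  So p(λ) = λ³ - 18λ² + 100λ - 175.
Step 2 — look for an integer root (rational root theorem: any rational root is an integer divisor of 175). Testing λ = 5:
  p(5) = 125 - 450 + 500 - 175 = 0  ✓
  Dividing out (λ - 5): p(λ) = (λ - 5)(λ² - 13λ + 35).
Step 3 — remaining eigenvalues from the quadratic λ² - 13λ + 35 = 0:
  Δ = 13² - 4·35 = 169 - 140 = 29,  λ = (13 ± √29)/2 = (13 ± 5.3852)/2 ≈ 9.1926 or 3.8074.
  Sorted: λ_1 = 9.1926,  λ_2 = 5,  λ_3 = 3.8074  (check: sum = 18 = tr ✓).

Step 4 — unit eigenvector for λ_1 ≈ 9.1926: v spans the null space of (Sigma - λ_1 I), whose rows are
  r_1 = (-4.1926, 0, 2),  r_2 = (0, -4.1926, 1),  r_3 = (2, 1, -1.1926).
  v is orthogonal to every row, so take v ∝ r_1 × r_2 = ((0)·(1) - (2)·(-4.1926), (2)·(0) - (-4.1926)·(1), (-4.1926)·(-4.1926) - (0)·(0)) ≈ (8.3852, 4.1926, 17.5777).
  Let u = (8.3852, 4.1926, 17.5777).
  ||u|| = √((8.3852)² + (4.1926)² + (17.5777)²) = √(396.8659) ≈ 19.9215,  v_1 = u/||u|| ≈ (0.4209, 0.2105, 0.8824) (||v_1|| = 1).

λ_1 = 9.1926,  λ_2 = 5,  λ_3 = 3.8074;  v_1 ≈ (0.4209, 0.2105, 0.8824)


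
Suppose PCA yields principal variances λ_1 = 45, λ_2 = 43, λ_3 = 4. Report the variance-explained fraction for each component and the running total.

Step 1 — total variance = trace(Sigma) = Σ λ_i = 45 + 43 + 4 = 92.

Step 2 — fraction explained by component i = λ_i / Σ λ:
  PC1: 45/92 = 0.4891
  PC2: 43/92 = 0.4674
  PC3: 4/92 = 0.0435

Step 3 — cumulative fraction after k components = (λ_1 + ... + λ_k) / Σ λ:
  k = 1: 45/92 = 0.4891
  k = 2: (45 + 43)/92 = 88/92 = 0.9565
  k = 3: (45 + 43 + 4)/92 = 92/92 = 1

Summary (fraction, with percent):

explained: PC1 0.4891 (48.91%), PC2 0.4674 (46.74%), PC3 0.0435 (4.35%);  cumulative: 0.4891, 0.9565, 1


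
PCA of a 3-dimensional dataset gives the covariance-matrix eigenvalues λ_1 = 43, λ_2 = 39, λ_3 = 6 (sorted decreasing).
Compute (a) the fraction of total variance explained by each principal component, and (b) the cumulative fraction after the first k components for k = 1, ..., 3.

Step 1 — total variance = trace(Sigma) = Σ λ_i = 43 + 39 + 6 = 88.

Step 2 — fraction explained by component i = λ_i / Σ λ:
  PC1: 43/88 = 0.4886
  PC2: 39/88 = 0.4432
  PC3: 6/88 = 0.0682

Step 3 — cumulative fraction after k components = (λ_1 + ... + λ_k) / Σ λ:
  k = 1: 43/88 = 0.4886
  k = 2: (43 + 39)/88 = 82/88 = 0.9318
  k = 3: (43 + 39 + 6)/88 = 88/88 = 1

Summary (fraction, with percent):

explained: PC1 0.4886 (48.86%), PC2 0.4432 (44.32%), PC3 0.0682 (6.82%);  cumulative: 0.4886, 0.9318, 1


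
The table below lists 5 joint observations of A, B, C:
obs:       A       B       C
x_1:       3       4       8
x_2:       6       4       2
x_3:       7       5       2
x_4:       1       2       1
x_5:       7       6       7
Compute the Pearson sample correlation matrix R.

Step 1 — column means:
  mean(A) = (3 + 6 + 7 + 1 + 7) / 5 = 24/5 = 4.8
  mean(B) = (4 + 4 + 5 + 2 + 6) / 5 = 21/5 = 4.2
  mean(C) = (8 + 2 + 2 + 1 + 7) / 5 = 20/5 = 4

Step 2 — sample variances and covariances s[i,j] = (1/(n-1)) · Σ_k (x_{k,i} - mean_i) · (x_{k,j} - mean_j), with n-1 = 4:
  s[A,A] = ((-1.8)·(-1.8) + (1.2)·(1.2) + (2.2)·(2.2) + (-3.8)·(-3.8) + (2.2)·(2.2)) / 4 = 28.8/4 = 7.2
  s[A,B] = ((-1.8)·(-0.2) + (1.2)·(-0.2) + (2.2)·(0.8) + (-3.8)·(-2.2) + (2.2)·(1.8)) / 4 = 14.2/4 = 3.55
  s[A,C] = ((-1.8)·(4) + (1.2)·(-2) + (2.2)·(-2) + (-3.8)·(-3) + (2.2)·(3)) / 4 = 4/4 = 1
  s[B,B] = ((-0.2)·(-0.2) + (-0.2)·(-0.2) + (0.8)·(0.8) + (-2.2)·(-2.2) + (1.8)·(1.8)) / 4 = 8.8/4 = 2.2
  s[B,C] = ((-0.2)·(4) + (-0.2)·(-2) + (0.8)·(-2) + (-2.2)·(-3) + (1.8)·(3)) / 4 = 10/4 = 2.5
  s[C,C] = ((4)·(4) + (-2)·(-2) + (-2)·(-2) + (-3)·(-3) + (3)·(3)) / 4 = 42/4 = 10.5
  Sample standard deviations s_i = √(s[i,i]):
  s(A) = √(7.2) = 2.6833
  s(B) = √(2.2) = 1.4832
  s(C) = √(10.5) = 3.2404

Step 3 — r_{ij} = s_{ij} / (s_i · s_j):
  r[A,A] = 1 (diagonal).
  r[A,B] = 3.55 / (2.6833 · 1.4832) = 3.55 / 3.9799 = 0.892
  r[A,C] = 1 / (2.6833 · 3.2404) = 1 / 8.6948 = 0.115
  r[B,B] = 1 (diagonal).
  r[B,C] = 2.5 / (1.4832 · 3.2404) = 2.5 / 4.8062 = 0.5202
  r[C,C] = 1 (diagonal).

R is symmetric with unit diagonal. Assembling:

R = [[1, 0.892, 0.115],
 [0.892, 1, 0.5202],
 [0.115, 0.5202, 1]]


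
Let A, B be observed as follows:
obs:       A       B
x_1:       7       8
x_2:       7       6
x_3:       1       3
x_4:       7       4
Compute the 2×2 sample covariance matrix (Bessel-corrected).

Step 1 — column means:
  mean(A) = (7 + 7 + 1 + 7) / 4 = 22/4 = 5.5
  mean(B) = (8 + 6 + 3 + 4) / 4 = 21/4 = 5.25

Step 2 — sample covariance S[i,j] = (1/(n-1)) · Σ_k (x_{k,i} - mean_i) · (x_{k,j} - mean_j), with n-1 = 3.
  S[A,A] = ((1.5)·(1.5) + (1.5)·(1.5) + (-4.5)·(-4.5) + (1.5)·(1.5)) / 3 = 27/3 = 9
  S[A,B] = ((1.5)·(2.75) + (1.5)·(0.75) + (-4.5)·(-2.25) + (1.5)·(-1.25)) / 3 = 13.5/3 = 4.5
  S[B,B] = ((2.75)·(2.75) + (0.75)·(0.75) + (-2.25)·(-2.25) + (-1.25)·(-1.25)) / 3 = 14.75/3 = 4.9167

S is symmetric (S[j,i] = S[i,j]). Assembling:

S = [[9, 4.5],
 [4.5, 4.9167]]


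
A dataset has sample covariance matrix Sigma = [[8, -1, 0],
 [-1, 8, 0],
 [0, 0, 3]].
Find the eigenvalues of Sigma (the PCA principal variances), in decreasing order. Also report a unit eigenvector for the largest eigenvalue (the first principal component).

Step 1 — characteristic polynomial p(λ) = det(λI - Sigma) = λ³ - tr·λ² + c_1·λ - det, where tr = trace, c_1 = sum of the principal 2×2 minors, det = det(Sigma):
  tr = 8 + 8 + 3 = 19,
  c_1 = (8·8 - (-1)²) + (8·3 - (0)²) + (8·3 - (0)²) = 63 + 24 + 24 = 111,
  det = 8·(8·3 - (0)²) - (-1)·((-1)·3 - (0)·(0)) + (0)·((-1)·(0) - 8·(0)) = 8·(24) - (-1)·(-3) + (0)·(0) = 189.
  So p(λ) = λ³ - 19λ² + 111λ - 189.
Step 2 — look for an integer root (rational root theorem: any rational root is an integer divisor of 189). Testing λ = 3:
  p(3) = 27 - 171 + 333 - 189 = 0  ✓
  Dividing out (λ - 3): p(λ) = (λ - 3)(λ² - 16λ + 63).
Step 3 — remaining eigenvalues from the quadratic λ² - 16λ + 63 = 0:
  Δ = 16² - 4·63 = 256 - 252 = 4,  λ = (16 ± √4)/2 = (16 ± 2)/2 = 9 or 7.
  Sorted: λ_1 = 9,  λ_2 = 7,  λ_3 = 3  (check: sum = 19 = tr ✓).

Step 4 — unit eigenvector for λ_1 = 9: v spans the null space of (Sigma - λ_1 I), whose rows are
  r_1 = (-1, -1, 0),  r_2 = (-1, -1, 0),  r_3 = (0, 0, -6).
  v is orthogonal to every row, so take v ∝ r_1 × r_3 = ((-1)·(-6) - (0)·(0), (0)·(0) - (-1)·(-6), (-1)·(0) - (-1)·(0)) = (6, -6, 0).
  Rescale (divide by 6): u = (1, -1, 0).
  ||u|| = √((1)² + (-1)² + (0)²) = √(2) ≈ 1.4142,  v_1 = u/||u|| ≈ (0.7071, -0.7071, 0) (||v_1|| = 1).

λ_1 = 9,  λ_2 = 7,  λ_3 = 3;  v_1 ≈ (0.7071, -0.7071, 0)


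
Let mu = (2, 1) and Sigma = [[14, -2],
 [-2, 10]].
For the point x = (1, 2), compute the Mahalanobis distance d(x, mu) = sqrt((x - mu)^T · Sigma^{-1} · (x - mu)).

Step 1 — centre the observation: (x - mu) = (-1, 1).

Step 2 — invert Sigma. det(Sigma) = 14·10 - (-2)² = 136.
  Sigma^{-1} = (1/det) · [[d, -b], [-b, a]] = [[0.0735, 0.0147],
 [0.0147, 0.1029]].

Step 3 — form the quadratic (x - mu)^T · Sigma^{-1} · (x - mu):
  Sigma^{-1} · (x - mu) = (-0.0588, 0.0882).
  (x - mu)^T · [Sigma^{-1} · (x - mu)] = (-1)·(-0.0588) + (1)·(0.0882) = 0.1471.

Step 4 — take square root: d = √(0.1471) ≈ 0.3835.

d(x, mu) = √(0.1471) ≈ 0.3835


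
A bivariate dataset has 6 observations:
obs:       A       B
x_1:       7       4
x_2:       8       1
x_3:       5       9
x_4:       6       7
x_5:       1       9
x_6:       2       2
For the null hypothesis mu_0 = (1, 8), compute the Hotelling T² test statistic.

Step 1 — sample mean vector:
  mean(A) = (7 + 8 + 5 + 6 + 1 + 2) / 6 = 29/6 = 4.8333
  mean(B) = (4 + 1 + 9 + 7 + 9 + 2) / 6 = 32/6 = 5.3333
  x̄ = (4.8333, 5.3333),  deviation x̄ - mu_0 = (4.8333, 5.3333) - (1, 8) = (3.8333, -2.6667).

Step 2 — sample covariance matrix, S[i,j] = (1/(n-1)) · Σ_k (x_{k,i} - mean_i) · (x_{k,j} - mean_j), divisor n-1 = 5:
  S[A,A] = ((2.1667)·(2.1667) + (3.1667)·(3.1667) + (0.1667)·(0.1667) + (1.1667)·(1.1667) + (-3.8333)·(-3.8333) + (-2.8333)·(-2.8333)) / 5 = 38.8333/5 = 7.7667
  S[A,B] = ((2.1667)·(-1.3333) + (3.1667)·(-4.3333) + (0.1667)·(3.6667) + (1.1667)·(1.6667) + (-3.8333)·(3.6667) + (-2.8333)·(-3.3333)) / 5 = -18.6667/5 = -3.7333
  S[B,B] = ((-1.3333)·(-1.3333) + (-4.3333)·(-4.3333) + (3.6667)·(3.6667) + (1.6667)·(1.6667) + (3.6667)·(3.6667) + (-3.3333)·(-3.3333)) / 5 = 61.3333/5 = 12.2667
  S = [[7.7667, -3.7333],
 [-3.7333, 12.2667]].

Step 3 — invert S. det(S) = 7.7667·12.2667 - (-3.7333)² = 81.3333.
  S^{-1} = (1/det) · [[d, -b], [-b, a]] = [[0.1508, 0.0459],
 [0.0459, 0.0955]].

Step 4 — quadratic form (x̄ - mu_0)^T · S^{-1} · (x̄ - mu_0):
  S^{-1} · (x̄ - mu_0) = (0.4557, -0.0787),
  (x̄ - mu_0)^T · [...] = (3.8333)·(0.4557) + (-2.6667)·(-0.0787) = 1.9568.

Step 5 — scale by n: T² = 6 · 1.9568 = 11.741.

T² ≈ 11.741


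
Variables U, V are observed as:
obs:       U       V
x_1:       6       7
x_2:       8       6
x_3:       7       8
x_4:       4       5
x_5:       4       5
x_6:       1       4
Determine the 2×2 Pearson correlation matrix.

Step 1 — column means:
  mean(U) = (6 + 8 + 7 + 4 + 4 + 1) / 6 = 30/6 = 5
  mean(V) = (7 + 6 + 8 + 5 + 5 + 4) / 6 = 35/6 = 5.8333

Step 2 — sample variances and covariances s[i,j] = (1/(n-1)) · Σ_k (x_{k,i} - mean_i) · (x_{k,j} - mean_j), with n-1 = 5:
  s[U,U] = ((1)·(1) + (3)·(3) + (2)·(2) + (-1)·(-1) + (-1)·(-1) + (-4)·(-4)) / 5 = 32/5 = 6.4
  s[U,V] = ((1)·(1.1667) + (3)·(0.1667) + (2)·(2.1667) + (-1)·(-0.8333) + (-1)·(-0.8333) + (-4)·(-1.8333)) / 5 = 15/5 = 3
  s[V,V] = ((1.1667)·(1.1667) + (0.1667)·(0.1667) + (2.1667)·(2.1667) + (-0.8333)·(-0.8333) + (-0.8333)·(-0.8333) + (-1.8333)·(-1.8333)) / 5 = 10.8333/5 = 2.1667
  Sample standard deviations s_i = √(s[i,i]):
  s(U) = √(6.4) = 2.5298
  s(V) = √(2.1667) = 1.472

Step 3 — r_{ij} = s_{ij} / (s_i · s_j):
  r[U,U] = 1 (diagonal).
  r[U,V] = 3 / (2.5298 · 1.472) = 3 / 3.7238 = 0.8056
  r[V,V] = 1 (diagonal).

R is symmetric with unit diagonal. Assembling:

R = [[1, 0.8056],
 [0.8056, 1]]


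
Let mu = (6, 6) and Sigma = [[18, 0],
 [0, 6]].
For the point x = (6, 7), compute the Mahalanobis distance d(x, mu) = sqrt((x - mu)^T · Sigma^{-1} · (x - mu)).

Step 1 — centre the observation: (x - mu) = (0, 1).

Step 2 — invert Sigma. det(Sigma) = 18·6 - (0)² = 108.
  Sigma^{-1} = (1/det) · [[d, -b], [-b, a]] = [[0.0556, 0],
 [0, 0.1667]].

Step 3 — form the quadratic (x - mu)^T · Sigma^{-1} · (x - mu):
  Sigma^{-1} · (x - mu) = (0, 0.1667).
  (x - mu)^T · [Sigma^{-1} · (x - mu)] = (0)·(0) + (1)·(0.1667) = 0.1667.

Step 4 — take square root: d = √(0.1667) ≈ 0.4082.

d(x, mu) = √(0.1667) ≈ 0.4082


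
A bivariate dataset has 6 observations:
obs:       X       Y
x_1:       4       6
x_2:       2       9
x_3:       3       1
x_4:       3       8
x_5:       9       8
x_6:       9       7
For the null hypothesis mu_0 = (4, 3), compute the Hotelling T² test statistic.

Step 1 — sample mean vector:
  mean(X) = (4 + 2 + 3 + 3 + 9 + 9) / 6 = 30/6 = 5
  mean(Y) = (6 + 9 + 1 + 8 + 8 + 7) / 6 = 39/6 = 6.5
  x̄ = (5, 6.5),  deviation x̄ - mu_0 = (5, 6.5) - (4, 3) = (1, 3.5).

Step 2 — sample covariance matrix, S[i,j] = (1/(n-1)) · Σ_k (x_{k,i} - mean_i) · (x_{k,j} - mean_j), divisor n-1 = 5:
  S[X,X] = ((-1)·(-1) + (-3)·(-3) + (-2)·(-2) + (-2)·(-2) + (4)·(4) + (4)·(4)) / 5 = 50/5 = 10
  S[X,Y] = ((-1)·(-0.5) + (-3)·(2.5) + (-2)·(-5.5) + (-2)·(1.5) + (4)·(1.5) + (4)·(0.5)) / 5 = 9/5 = 1.8
  S[Y,Y] = ((-0.5)·(-0.5) + (2.5)·(2.5) + (-5.5)·(-5.5) + (1.5)·(1.5) + (1.5)·(1.5) + (0.5)·(0.5)) / 5 = 41.5/5 = 8.3
  S = [[10, 1.8],
 [1.8, 8.3]].

Step 3 — invert S. det(S) = 10·8.3 - (1.8)² = 79.76.
  S^{-1} = (1/det) · [[d, -b], [-b, a]] = [[0.1041, -0.0226],
 [-0.0226, 0.1254]].

Step 4 — quadratic form (x̄ - mu_0)^T · S^{-1} · (x̄ - mu_0):
  S^{-1} · (x̄ - mu_0) = (0.0251, 0.4162),
  (x̄ - mu_0)^T · [...] = (1)·(0.0251) + (3.5)·(0.4162) = 1.4819.

Step 5 — scale by n: T² = 6 · 1.4819 = 8.8917.

T² ≈ 8.8917


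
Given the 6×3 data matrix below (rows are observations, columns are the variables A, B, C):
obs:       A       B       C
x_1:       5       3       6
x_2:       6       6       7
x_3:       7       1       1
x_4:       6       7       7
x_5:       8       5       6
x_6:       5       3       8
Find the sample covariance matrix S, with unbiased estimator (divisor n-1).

Step 1 — column means:
  mean(A) = (5 + 6 + 7 + 6 + 8 + 5) / 6 = 37/6 = 6.1667
  mean(B) = (3 + 6 + 1 + 7 + 5 + 3) / 6 = 25/6 = 4.1667
  mean(C) = (6 + 7 + 1 + 7 + 6 + 8) / 6 = 35/6 = 5.8333

Step 2 — sample covariance S[i,j] = (1/(n-1)) · Σ_k (x_{k,i} - mean_i) · (x_{k,j} - mean_j), with n-1 = 5.
  S[A,A] = ((-1.1667)·(-1.1667) + (-0.1667)·(-0.1667) + (0.8333)·(0.8333) + (-0.1667)·(-0.1667) + (1.8333)·(1.8333) + (-1.1667)·(-1.1667)) / 5 = 6.8333/5 = 1.3667
  S[A,B] = ((-1.1667)·(-1.1667) + (-0.1667)·(1.8333) + (0.8333)·(-3.1667) + (-0.1667)·(2.8333) + (1.8333)·(0.8333) + (-1.1667)·(-1.1667)) / 5 = 0.8333/5 = 0.1667
  S[A,C] = ((-1.1667)·(0.1667) + (-0.1667)·(1.1667) + (0.8333)·(-4.8333) + (-0.1667)·(1.1667) + (1.8333)·(0.1667) + (-1.1667)·(2.1667)) / 5 = -6.8333/5 = -1.3667
  S[B,B] = ((-1.1667)·(-1.1667) + (1.8333)·(1.8333) + (-3.1667)·(-3.1667) + (2.8333)·(2.8333) + (0.8333)·(0.8333) + (-1.1667)·(-1.1667)) / 5 = 24.8333/5 = 4.9667
  S[B,C] = ((-1.1667)·(0.1667) + (1.8333)·(1.1667) + (-3.1667)·(-4.8333) + (2.8333)·(1.1667) + (0.8333)·(0.1667) + (-1.1667)·(2.1667)) / 5 = 18.1667/5 = 3.6333
  S[C,C] = ((0.1667)·(0.1667) + (1.1667)·(1.1667) + (-4.8333)·(-4.8333) + (1.1667)·(1.1667) + (0.1667)·(0.1667) + (2.1667)·(2.1667)) / 5 = 30.8333/5 = 6.1667

S is symmetric (S[j,i] = S[i,j]). Assembling:

S = [[1.3667, 0.1667, -1.3667],
 [0.1667, 4.9667, 3.6333],
 [-1.3667, 3.6333, 6.1667]]


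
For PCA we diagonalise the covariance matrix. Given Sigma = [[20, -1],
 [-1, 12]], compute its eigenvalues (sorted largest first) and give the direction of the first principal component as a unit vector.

Step 1 — characteristic polynomial of 2×2 Sigma:
  det(Sigma - λI) = λ² - trace · λ + det = 0.
  trace = 20 + 12 = 32, det = 20·12 - (-1)² = 239.
Step 2 — discriminant:
  Δ = trace² - 4·det = 1024 - 956 = 68.
Step 3 — eigenvalues:
  λ = (trace ± √Δ)/2 = (32 ± 8.2462)/2,
  λ_1 = 20.1231,  λ_2 = 11.8769.

Step 4 — unit eigenvector for λ_1: solve (Sigma - λ_1 I)v = 0. First row:
  (20 - 20.1231)·v_x + (-1)·v_y = 0, i.e. (-0.1231)·v_x + (-1)·v_y = 0,
  so v ∝ (b, λ_1 - a) = (-1, 0.1231); multiply by -1 so the first entry is positive: u = (1, -0.1231).
  ||u|| = √((1)² + (-0.1231)²) = √(1.0152) ≈ 1.0075,
  v_1 = u/||u|| ≈ (0.9925, -0.1222) (||v_1|| = 1).

λ_1 = 20.1231,  λ_2 = 11.8769;  v_1 ≈ (0.9925, -0.1222)


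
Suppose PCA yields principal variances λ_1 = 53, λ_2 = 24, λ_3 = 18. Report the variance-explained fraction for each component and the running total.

Step 1 — total variance = trace(Sigma) = Σ λ_i = 53 + 24 + 18 = 95.

Step 2 — fraction explained by component i = λ_i / Σ λ:
  PC1: 53/95 = 0.5579
  PC2: 24/95 = 0.2526
  PC3: 18/95 = 0.1895

Step 3 — cumulative fraction after k components = (λ_1 + ... + λ_k) / Σ λ:
  k = 1: 53/95 = 0.5579
  k = 2: (53 + 24)/95 = 77/95 = 0.8105
  k = 3: (53 + 24 + 18)/95 = 95/95 = 1

Summary (fraction, with percent):

explained: PC1 0.5579 (55.79%), PC2 0.2526 (25.26%), PC3 0.1895 (18.95%);  cumulative: 0.5579, 0.8105, 1


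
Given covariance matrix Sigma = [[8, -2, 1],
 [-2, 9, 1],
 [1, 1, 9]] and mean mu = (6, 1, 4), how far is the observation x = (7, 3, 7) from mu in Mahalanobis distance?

Step 1 — centre the observation: (x - mu) = (1, 2, 3).

Step 2 — invert Sigma (cofactor / det for 3×3, or solve directly):
  Sigma^{-1} = [[0.1354, 0.0321, -0.0186],
 [0.0321, 0.1201, -0.0169],
 [-0.0186, -0.0169, 0.1151]].

Step 3 — form the quadratic (x - mu)^T · Sigma^{-1} · (x - mu):
  Sigma^{-1} · (x - mu) = (0.1438, 0.2217, 0.2927).
  (x - mu)^T · [Sigma^{-1} · (x - mu)] = (1)·(0.1438) + (2)·(0.2217) + (3)·(0.2927) = 1.4653.

Step 4 — take square root: d = √(1.4653) ≈ 1.2105.

d(x, mu) = √(1.4653) ≈ 1.2105


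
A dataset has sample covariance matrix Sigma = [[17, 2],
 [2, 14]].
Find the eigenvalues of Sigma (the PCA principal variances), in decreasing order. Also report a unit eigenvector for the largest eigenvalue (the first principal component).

Step 1 — characteristic polynomial of 2×2 Sigma:
  det(Sigma - λI) = λ² - trace · λ + det = 0.
  trace = 17 + 14 = 31, det = 17·14 - (2)² = 234.
Step 2 — discriminant:
  Δ = trace² - 4·det = 961 - 936 = 25.
Step 3 — eigenvalues:
  λ = (trace ± √Δ)/2 = (31 ± 5)/2,
  λ_1 = 18,  λ_2 = 13.

Step 4 — unit eigenvector for λ_1: solve (Sigma - λ_1 I)v = 0. First row:
  (17 - 18)·v_x + (2)·v_y = 0, i.e. (-1)·v_x + (2)·v_y = 0,
  so v ∝ (b, λ_1 - a) = (2, 1) = u.
  ||u|| = √((2)² + (1)²) = √(5) ≈ 2.2361,
  v_1 = u/||u|| ≈ (0.8944, 0.4472) (||v_1|| = 1).

λ_1 = 18,  λ_2 = 13;  v_1 ≈ (0.8944, 0.4472)


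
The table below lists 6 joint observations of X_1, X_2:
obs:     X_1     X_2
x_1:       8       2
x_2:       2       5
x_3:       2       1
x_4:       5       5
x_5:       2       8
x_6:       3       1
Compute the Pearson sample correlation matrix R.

Step 1 — column means:
  mean(X_1) = (8 + 2 + 2 + 5 + 2 + 3) / 6 = 22/6 = 3.6667
  mean(X_2) = (2 + 5 + 1 + 5 + 8 + 1) / 6 = 22/6 = 3.6667

Step 2 — sample variances and covariances s[i,j] = (1/(n-1)) · Σ_k (x_{k,i} - mean_i) · (x_{k,j} - mean_j), with n-1 = 5:
  s[X_1,X_1] = ((4.3333)·(4.3333) + (-1.6667)·(-1.6667) + (-1.6667)·(-1.6667) + (1.3333)·(1.3333) + (-1.6667)·(-1.6667) + (-0.6667)·(-0.6667)) / 5 = 29.3333/5 = 5.8667
  s[X_1,X_2] = ((4.3333)·(-1.6667) + (-1.6667)·(1.3333) + (-1.6667)·(-2.6667) + (1.3333)·(1.3333) + (-1.6667)·(4.3333) + (-0.6667)·(-2.6667)) / 5 = -8.6667/5 = -1.7333
  s[X_2,X_2] = ((-1.6667)·(-1.6667) + (1.3333)·(1.3333) + (-2.6667)·(-2.6667) + (1.3333)·(1.3333) + (4.3333)·(4.3333) + (-2.6667)·(-2.6667)) / 5 = 39.3333/5 = 7.8667
  Sample standard deviations s_i = √(s[i,i]):
  s(X_1) = √(5.8667) = 2.4221
  s(X_2) = √(7.8667) = 2.8048

Step 3 — r_{ij} = s_{ij} / (s_i · s_j):
  r[X_1,X_1] = 1 (diagonal).
  r[X_1,X_2] = -1.7333 / (2.4221 · 2.8048) = -1.7333 / 6.7935 = -0.2551
  r[X_2,X_2] = 1 (diagonal).

R is symmetric with unit diagonal. Assembling:

R = [[1, -0.2551],
 [-0.2551, 1]]


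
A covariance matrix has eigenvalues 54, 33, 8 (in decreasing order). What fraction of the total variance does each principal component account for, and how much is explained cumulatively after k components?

Step 1 — total variance = trace(Sigma) = Σ λ_i = 54 + 33 + 8 = 95.

Step 2 — fraction explained by component i = λ_i / Σ λ:
  PC1: 54/95 = 0.5684
  PC2: 33/95 = 0.3474
  PC3: 8/95 = 0.0842

Step 3 — cumulative fraction after k components = (λ_1 + ... + λ_k) / Σ λ:
  k = 1: 54/95 = 0.5684
  k = 2: (54 + 33)/95 = 87/95 = 0.9158
  k = 3: (54 + 33 + 8)/95 = 95/95 = 1

Summary (fraction, with percent):

explained: PC1 0.5684 (56.84%), PC2 0.3474 (34.74%), PC3 0.0842 (8.42%);  cumulative: 0.5684, 0.9158, 1


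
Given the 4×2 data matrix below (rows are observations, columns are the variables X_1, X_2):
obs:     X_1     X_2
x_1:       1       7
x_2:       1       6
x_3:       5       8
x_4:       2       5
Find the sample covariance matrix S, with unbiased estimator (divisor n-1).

Step 1 — column means:
  mean(X_1) = (1 + 1 + 5 + 2) / 4 = 9/4 = 2.25
  mean(X_2) = (7 + 6 + 8 + 5) / 4 = 26/4 = 6.5

Step 2 — sample covariance S[i,j] = (1/(n-1)) · Σ_k (x_{k,i} - mean_i) · (x_{k,j} - mean_j), with n-1 = 3.
  S[X_1,X_1] = ((-1.25)·(-1.25) + (-1.25)·(-1.25) + (2.75)·(2.75) + (-0.25)·(-0.25)) / 3 = 10.75/3 = 3.5833
  S[X_1,X_2] = ((-1.25)·(0.5) + (-1.25)·(-0.5) + (2.75)·(1.5) + (-0.25)·(-1.5)) / 3 = 4.5/3 = 1.5
  S[X_2,X_2] = ((0.5)·(0.5) + (-0.5)·(-0.5) + (1.5)·(1.5) + (-1.5)·(-1.5)) / 3 = 5/3 = 1.6667

S is symmetric (S[j,i] = S[i,j]). Assembling:

S = [[3.5833, 1.5],
 [1.5, 1.6667]]


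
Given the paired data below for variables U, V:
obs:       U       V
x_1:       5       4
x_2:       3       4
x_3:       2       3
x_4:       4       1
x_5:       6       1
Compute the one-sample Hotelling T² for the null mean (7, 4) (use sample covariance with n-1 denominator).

Step 1 — sample mean vector:
  mean(U) = (5 + 3 + 2 + 4 + 6) / 5 = 20/5 = 4
  mean(V) = (4 + 4 + 3 + 1 + 1) / 5 = 13/5 = 2.6
  x̄ = (4, 2.6),  deviation x̄ - mu_0 = (4, 2.6) - (7, 4) = (-3, -1.4).

Step 2 — sample covariance matrix, S[i,j] = (1/(n-1)) · Σ_k (x_{k,i} - mean_i) · (x_{k,j} - mean_j), divisor n-1 = 4:
  S[U,U] = ((1)·(1) + (-1)·(-1) + (-2)·(-2) + (0)·(0) + (2)·(2)) / 4 = 10/4 = 2.5
  S[U,V] = ((1)·(1.4) + (-1)·(1.4) + (-2)·(0.4) + (0)·(-1.6) + (2)·(-1.6)) / 4 = -4/4 = -1
  S[V,V] = ((1.4)·(1.4) + (1.4)·(1.4) + (0.4)·(0.4) + (-1.6)·(-1.6) + (-1.6)·(-1.6)) / 4 = 9.2/4 = 2.3
  S = [[2.5, -1],
 [-1, 2.3]].

Step 3 — invert S. det(S) = 2.5·2.3 - (-1)² = 4.75.
  S^{-1} = (1/det) · [[d, -b], [-b, a]] = [[0.4842, 0.2105],
 [0.2105, 0.5263]].

Step 4 — quadratic form (x̄ - mu_0)^T · S^{-1} · (x̄ - mu_0):
  S^{-1} · (x̄ - mu_0) = (-1.7474, -1.3684),
  (x̄ - mu_0)^T · [...] = (-3)·(-1.7474) + (-1.4)·(-1.3684) = 7.1579.

Step 5 — scale by n: T² = 5 · 7.1579 = 35.7895.

T² ≈ 35.7895


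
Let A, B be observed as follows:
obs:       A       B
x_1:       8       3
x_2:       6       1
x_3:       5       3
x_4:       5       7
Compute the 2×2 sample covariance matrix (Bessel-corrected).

Step 1 — column means:
  mean(A) = (8 + 6 + 5 + 5) / 4 = 24/4 = 6
  mean(B) = (3 + 1 + 3 + 7) / 4 = 14/4 = 3.5

Step 2 — sample covariance S[i,j] = (1/(n-1)) · Σ_k (x_{k,i} - mean_i) · (x_{k,j} - mean_j), with n-1 = 3.
  S[A,A] = ((2)·(2) + (0)·(0) + (-1)·(-1) + (-1)·(-1)) / 3 = 6/3 = 2
  S[A,B] = ((2)·(-0.5) + (0)·(-2.5) + (-1)·(-0.5) + (-1)·(3.5)) / 3 = -4/3 = -1.3333
  S[B,B] = ((-0.5)·(-0.5) + (-2.5)·(-2.5) + (-0.5)·(-0.5) + (3.5)·(3.5)) / 3 = 19/3 = 6.3333

S is symmetric (S[j,i] = S[i,j]). Assembling:

S = [[2, -1.3333],
 [-1.3333, 6.3333]]


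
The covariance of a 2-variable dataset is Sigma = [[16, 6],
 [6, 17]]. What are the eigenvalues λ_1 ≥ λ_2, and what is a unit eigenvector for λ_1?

Step 1 — characteristic polynomial of 2×2 Sigma:
  det(Sigma - λI) = λ² - trace · λ + det = 0.
  trace = 16 + 17 = 33, det = 16·17 - (6)² = 236.
Step 2 — discriminant:
  Δ = trace² - 4·det = 1089 - 944 = 145.
Step 3 — eigenvalues:
  λ = (trace ± √Δ)/2 = (33 ± 12.0416)/2,
  λ_1 = 22.5208,  λ_2 = 10.4792.

Step 4 — unit eigenvector for λ_1: solve (Sigma - λ_1 I)v = 0. First row:
  (16 - 22.5208)·v_x + (6)·v_y = 0, i.e. (-6.5208)·v_x + (6)·v_y = 0,
  so v ∝ (b, λ_1 - a) = (6, 6.5208) = u.
  ||u|| = √((6)² + (6.5208)²) = √(78.5208) ≈ 8.8612,
  v_1 = u/||u|| ≈ (0.6771, 0.7359) (||v_1|| = 1).

λ_1 = 22.5208,  λ_2 = 10.4792;  v_1 ≈ (0.6771, 0.7359)


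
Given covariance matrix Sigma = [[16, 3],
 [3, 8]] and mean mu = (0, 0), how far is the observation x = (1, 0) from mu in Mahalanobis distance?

Step 1 — centre the observation: (x - mu) = (1, 0).

Step 2 — invert Sigma. det(Sigma) = 16·8 - (3)² = 119.
  Sigma^{-1} = (1/det) · [[d, -b], [-b, a]] = [[0.0672, -0.0252],
 [-0.0252, 0.1345]].

Step 3 — form the quadratic (x - mu)^T · Sigma^{-1} · (x - mu):
  Sigma^{-1} · (x - mu) = (0.0672, -0.0252).
  (x - mu)^T · [Sigma^{-1} · (x - mu)] = (1)·(0.0672) + (0)·(-0.0252) = 0.0672.

Step 4 — take square root: d = √(0.0672) ≈ 0.2593.

d(x, mu) = √(0.0672) ≈ 0.2593


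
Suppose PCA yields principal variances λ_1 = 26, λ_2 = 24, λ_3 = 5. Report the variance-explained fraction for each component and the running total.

Step 1 — total variance = trace(Sigma) = Σ λ_i = 26 + 24 + 5 = 55.

Step 2 — fraction explained by component i = λ_i / Σ λ:
  PC1: 26/55 = 0.4727
  PC2: 24/55 = 0.4364
  PC3: 5/55 = 0.0909

Step 3 — cumulative fraction after k components = (λ_1 + ... + λ_k) / Σ λ:
  k = 1: 26/55 = 0.4727
  k = 2: (26 + 24)/55 = 50/55 = 0.9091
  k = 3: (26 + 24 + 5)/55 = 55/55 = 1

Summary (fraction, with percent):

explained: PC1 0.4727 (47.27%), PC2 0.4364 (43.64%), PC3 0.0909 (9.09%);  cumulative: 0.4727, 0.9091, 1


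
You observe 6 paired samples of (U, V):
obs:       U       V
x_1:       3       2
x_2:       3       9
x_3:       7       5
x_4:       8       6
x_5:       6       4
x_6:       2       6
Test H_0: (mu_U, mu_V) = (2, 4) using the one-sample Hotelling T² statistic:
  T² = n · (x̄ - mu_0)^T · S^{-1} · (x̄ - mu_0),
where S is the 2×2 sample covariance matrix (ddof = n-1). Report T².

Step 1 — sample mean vector:
  mean(U) = (3 + 3 + 7 + 8 + 6 + 2) / 6 = 29/6 = 4.8333
  mean(V) = (2 + 9 + 5 + 6 + 4 + 6) / 6 = 32/6 = 5.3333
  x̄ = (4.8333, 5.3333),  deviation x̄ - mu_0 = (4.8333, 5.3333) - (2, 4) = (2.8333, 1.3333).

Step 2 — sample covariance matrix, S[i,j] = (1/(n-1)) · Σ_k (x_{k,i} - mean_i) · (x_{k,j} - mean_j), divisor n-1 = 5:
  S[U,U] = ((-1.8333)·(-1.8333) + (-1.8333)·(-1.8333) + (2.1667)·(2.1667) + (3.1667)·(3.1667) + (1.1667)·(1.1667) + (-2.8333)·(-2.8333)) / 5 = 30.8333/5 = 6.1667
  S[U,V] = ((-1.8333)·(-3.3333) + (-1.8333)·(3.6667) + (2.1667)·(-0.3333) + (3.1667)·(0.6667) + (1.1667)·(-1.3333) + (-2.8333)·(0.6667)) / 5 = -2.6667/5 = -0.5333
  S[V,V] = ((-3.3333)·(-3.3333) + (3.6667)·(3.6667) + (-0.3333)·(-0.3333) + (0.6667)·(0.6667) + (-1.3333)·(-1.3333) + (0.6667)·(0.6667)) / 5 = 27.3333/5 = 5.4667
  S = [[6.1667, -0.5333],
 [-0.5333, 5.4667]].

Step 3 — invert S. det(S) = 6.1667·5.4667 - (-0.5333)² = 33.4267.
  S^{-1} = (1/det) · [[d, -b], [-b, a]] = [[0.1635, 0.016],
 [0.016, 0.1845]].

Step 4 — quadratic form (x̄ - mu_0)^T · S^{-1} · (x̄ - mu_0):
  S^{-1} · (x̄ - mu_0) = (0.4846, 0.2912),
  (x̄ - mu_0)^T · [...] = (2.8333)·(0.4846) + (1.3333)·(0.2912) = 1.7614.

Step 5 — scale by n: T² = 6 · 1.7614 = 10.5684.

T² ≈ 10.5684


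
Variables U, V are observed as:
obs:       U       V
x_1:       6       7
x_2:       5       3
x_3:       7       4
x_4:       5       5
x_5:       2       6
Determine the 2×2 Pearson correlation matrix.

Step 1 — column means:
  mean(U) = (6 + 5 + 7 + 5 + 2) / 5 = 25/5 = 5
  mean(V) = (7 + 3 + 4 + 5 + 6) / 5 = 25/5 = 5

Step 2 — sample variances and covariances s[i,j] = (1/(n-1)) · Σ_k (x_{k,i} - mean_i) · (x_{k,j} - mean_j), with n-1 = 4:
  s[U,U] = ((1)·(1) + (0)·(0) + (2)·(2) + (0)·(0) + (-3)·(-3)) / 4 = 14/4 = 3.5
  s[U,V] = ((1)·(2) + (0)·(-2) + (2)·(-1) + (0)·(0) + (-3)·(1)) / 4 = -3/4 = -0.75
  s[V,V] = ((2)·(2) + (-2)·(-2) + (-1)·(-1) + (0)·(0) + (1)·(1)) / 4 = 10/4 = 2.5
  Sample standard deviations s_i = √(s[i,i]):
  s(U) = √(3.5) = 1.8708
  s(V) = √(2.5) = 1.5811

Step 3 — r_{ij} = s_{ij} / (s_i · s_j):
  r[U,U] = 1 (diagonal).
  r[U,V] = -0.75 / (1.8708 · 1.5811) = -0.75 / 2.958 = -0.2535
  r[V,V] = 1 (diagonal).

R is symmetric with unit diagonal. Assembling:

R = [[1, -0.2535],
 [-0.2535, 1]]


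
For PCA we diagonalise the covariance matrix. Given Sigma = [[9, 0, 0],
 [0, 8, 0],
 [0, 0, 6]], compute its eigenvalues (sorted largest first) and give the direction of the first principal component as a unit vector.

Step 1 — characteristic polynomial p(λ) = det(λI - Sigma) = λ³ - tr·λ² + c_1·λ - det, where tr = trace, c_1 = sum of the principal 2×2 minors, det = det(Sigma):
  tr = 9 + 8 + 6 = 23,
  c_1 = (9·8 - (0)²) + (9·6 - (0)²) + (8·6 - (0)²) = 72 + 54 + 48 = 174,
  det = 9·(8·6 - (0)²) - (0)·((0)·6 - (0)·(0)) + (0)·((0)·(0) - 8·(0)) = 9·(48) - (0)·(0) + (0)·(0) = 432.
  So p(λ) = λ³ - 23λ² + 174λ - 432.
Step 2 — look for an integer root (rational root theorem: any rational root is an integer divisor of 432). Testing λ = 6:
  p(6) = 216 - 828 + 1044 - 432 = 0  ✓
  Dividing out (λ - 6): p(λ) = (λ - 6)(λ² - 17λ + 72).
Step 3 — remaining eigenvalues from the quadratic λ² - 17λ + 72 = 0:
  Δ = 17² - 4·72 = 289 - 288 = 1,  λ = (17 ± √1)/2 = (17 ± 1)/2 = 9 or 8.
  Sorted: λ_1 = 9,  λ_2 = 8,  λ_3 = 6  (check: sum = 23 = tr ✓).

Step 4 — unit eigenvector for λ_1 = 9: v spans the null space of (Sigma - λ_1 I), whose rows are
  r_1 = (0, 0, 0),  r_2 = (0, -1, 0),  r_3 = (0, 0, -3).
  v is orthogonal to every row, so take v ∝ r_2 × r_3 = ((-1)·(-3) - (0)·(0), (0)·(0) - (0)·(-3), (0)·(0) - (-1)·(0)) = (3, 0, 0).
  Rescale (divide by 3): u = (1, 0, 0).
  ||u|| = √((1)² + (0)² + (0)²) = √(1) = 1,  v_1 = u/||u|| ≈ (1, 0, 0) (||v_1|| = 1).

λ_1 = 9,  λ_2 = 8,  λ_3 = 6;  v_1 ≈ (1, 0, 0)
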